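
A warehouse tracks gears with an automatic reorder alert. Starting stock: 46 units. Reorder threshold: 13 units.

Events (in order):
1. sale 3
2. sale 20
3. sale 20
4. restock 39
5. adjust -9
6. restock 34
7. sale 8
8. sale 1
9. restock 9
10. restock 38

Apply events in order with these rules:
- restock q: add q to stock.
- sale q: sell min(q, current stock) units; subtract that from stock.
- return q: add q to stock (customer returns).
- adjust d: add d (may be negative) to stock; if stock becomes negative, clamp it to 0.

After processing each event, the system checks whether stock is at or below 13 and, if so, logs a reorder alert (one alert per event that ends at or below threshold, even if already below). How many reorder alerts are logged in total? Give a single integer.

Answer: 1

Derivation:
Processing events:
Start: stock = 46
  Event 1 (sale 3): sell min(3,46)=3. stock: 46 - 3 = 43. total_sold = 3
  Event 2 (sale 20): sell min(20,43)=20. stock: 43 - 20 = 23. total_sold = 23
  Event 3 (sale 20): sell min(20,23)=20. stock: 23 - 20 = 3. total_sold = 43
  Event 4 (restock 39): 3 + 39 = 42
  Event 5 (adjust -9): 42 + -9 = 33
  Event 6 (restock 34): 33 + 34 = 67
  Event 7 (sale 8): sell min(8,67)=8. stock: 67 - 8 = 59. total_sold = 51
  Event 8 (sale 1): sell min(1,59)=1. stock: 59 - 1 = 58. total_sold = 52
  Event 9 (restock 9): 58 + 9 = 67
  Event 10 (restock 38): 67 + 38 = 105
Final: stock = 105, total_sold = 52

Checking against threshold 13:
  After event 1: stock=43 > 13
  After event 2: stock=23 > 13
  After event 3: stock=3 <= 13 -> ALERT
  After event 4: stock=42 > 13
  After event 5: stock=33 > 13
  After event 6: stock=67 > 13
  After event 7: stock=59 > 13
  After event 8: stock=58 > 13
  After event 9: stock=67 > 13
  After event 10: stock=105 > 13
Alert events: [3]. Count = 1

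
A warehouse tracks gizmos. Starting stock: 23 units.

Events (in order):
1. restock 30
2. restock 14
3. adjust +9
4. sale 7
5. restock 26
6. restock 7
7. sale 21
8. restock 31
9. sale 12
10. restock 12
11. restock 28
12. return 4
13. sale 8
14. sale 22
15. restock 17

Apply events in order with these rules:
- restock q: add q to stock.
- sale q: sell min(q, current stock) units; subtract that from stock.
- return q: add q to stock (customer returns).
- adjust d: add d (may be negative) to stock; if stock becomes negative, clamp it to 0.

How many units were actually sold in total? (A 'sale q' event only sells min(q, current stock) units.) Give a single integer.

Processing events:
Start: stock = 23
  Event 1 (restock 30): 23 + 30 = 53
  Event 2 (restock 14): 53 + 14 = 67
  Event 3 (adjust +9): 67 + 9 = 76
  Event 4 (sale 7): sell min(7,76)=7. stock: 76 - 7 = 69. total_sold = 7
  Event 5 (restock 26): 69 + 26 = 95
  Event 6 (restock 7): 95 + 7 = 102
  Event 7 (sale 21): sell min(21,102)=21. stock: 102 - 21 = 81. total_sold = 28
  Event 8 (restock 31): 81 + 31 = 112
  Event 9 (sale 12): sell min(12,112)=12. stock: 112 - 12 = 100. total_sold = 40
  Event 10 (restock 12): 100 + 12 = 112
  Event 11 (restock 28): 112 + 28 = 140
  Event 12 (return 4): 140 + 4 = 144
  Event 13 (sale 8): sell min(8,144)=8. stock: 144 - 8 = 136. total_sold = 48
  Event 14 (sale 22): sell min(22,136)=22. stock: 136 - 22 = 114. total_sold = 70
  Event 15 (restock 17): 114 + 17 = 131
Final: stock = 131, total_sold = 70

Answer: 70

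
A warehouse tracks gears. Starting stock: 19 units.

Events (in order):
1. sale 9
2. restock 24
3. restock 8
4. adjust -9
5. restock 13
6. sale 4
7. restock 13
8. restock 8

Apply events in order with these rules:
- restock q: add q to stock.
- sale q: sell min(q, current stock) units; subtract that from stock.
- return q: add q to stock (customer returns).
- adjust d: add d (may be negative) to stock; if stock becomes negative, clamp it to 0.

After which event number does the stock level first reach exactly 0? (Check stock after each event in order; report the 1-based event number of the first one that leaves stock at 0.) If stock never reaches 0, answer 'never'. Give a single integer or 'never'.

Processing events:
Start: stock = 19
  Event 1 (sale 9): sell min(9,19)=9. stock: 19 - 9 = 10. total_sold = 9
  Event 2 (restock 24): 10 + 24 = 34
  Event 3 (restock 8): 34 + 8 = 42
  Event 4 (adjust -9): 42 + -9 = 33
  Event 5 (restock 13): 33 + 13 = 46
  Event 6 (sale 4): sell min(4,46)=4. stock: 46 - 4 = 42. total_sold = 13
  Event 7 (restock 13): 42 + 13 = 55
  Event 8 (restock 8): 55 + 8 = 63
Final: stock = 63, total_sold = 13

Stock never reaches 0.

Answer: never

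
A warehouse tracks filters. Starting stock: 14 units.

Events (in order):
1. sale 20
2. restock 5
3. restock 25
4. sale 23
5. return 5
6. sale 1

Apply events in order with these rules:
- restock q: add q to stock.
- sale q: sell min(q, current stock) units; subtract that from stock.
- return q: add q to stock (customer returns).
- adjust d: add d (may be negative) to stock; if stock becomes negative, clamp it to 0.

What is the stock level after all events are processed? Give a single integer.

Processing events:
Start: stock = 14
  Event 1 (sale 20): sell min(20,14)=14. stock: 14 - 14 = 0. total_sold = 14
  Event 2 (restock 5): 0 + 5 = 5
  Event 3 (restock 25): 5 + 25 = 30
  Event 4 (sale 23): sell min(23,30)=23. stock: 30 - 23 = 7. total_sold = 37
  Event 5 (return 5): 7 + 5 = 12
  Event 6 (sale 1): sell min(1,12)=1. stock: 12 - 1 = 11. total_sold = 38
Final: stock = 11, total_sold = 38

Answer: 11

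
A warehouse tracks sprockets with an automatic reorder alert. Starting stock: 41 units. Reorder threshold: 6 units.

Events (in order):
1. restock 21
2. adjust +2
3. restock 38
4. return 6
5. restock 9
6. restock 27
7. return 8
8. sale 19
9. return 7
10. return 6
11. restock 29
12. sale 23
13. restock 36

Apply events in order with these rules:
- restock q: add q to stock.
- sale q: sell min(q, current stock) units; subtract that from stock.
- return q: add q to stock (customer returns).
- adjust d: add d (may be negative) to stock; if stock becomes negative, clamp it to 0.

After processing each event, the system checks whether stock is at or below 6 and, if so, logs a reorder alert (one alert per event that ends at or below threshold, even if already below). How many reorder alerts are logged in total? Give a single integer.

Answer: 0

Derivation:
Processing events:
Start: stock = 41
  Event 1 (restock 21): 41 + 21 = 62
  Event 2 (adjust +2): 62 + 2 = 64
  Event 3 (restock 38): 64 + 38 = 102
  Event 4 (return 6): 102 + 6 = 108
  Event 5 (restock 9): 108 + 9 = 117
  Event 6 (restock 27): 117 + 27 = 144
  Event 7 (return 8): 144 + 8 = 152
  Event 8 (sale 19): sell min(19,152)=19. stock: 152 - 19 = 133. total_sold = 19
  Event 9 (return 7): 133 + 7 = 140
  Event 10 (return 6): 140 + 6 = 146
  Event 11 (restock 29): 146 + 29 = 175
  Event 12 (sale 23): sell min(23,175)=23. stock: 175 - 23 = 152. total_sold = 42
  Event 13 (restock 36): 152 + 36 = 188
Final: stock = 188, total_sold = 42

Checking against threshold 6:
  After event 1: stock=62 > 6
  After event 2: stock=64 > 6
  After event 3: stock=102 > 6
  After event 4: stock=108 > 6
  After event 5: stock=117 > 6
  After event 6: stock=144 > 6
  After event 7: stock=152 > 6
  After event 8: stock=133 > 6
  After event 9: stock=140 > 6
  After event 10: stock=146 > 6
  After event 11: stock=175 > 6
  After event 12: stock=152 > 6
  After event 13: stock=188 > 6
Alert events: []. Count = 0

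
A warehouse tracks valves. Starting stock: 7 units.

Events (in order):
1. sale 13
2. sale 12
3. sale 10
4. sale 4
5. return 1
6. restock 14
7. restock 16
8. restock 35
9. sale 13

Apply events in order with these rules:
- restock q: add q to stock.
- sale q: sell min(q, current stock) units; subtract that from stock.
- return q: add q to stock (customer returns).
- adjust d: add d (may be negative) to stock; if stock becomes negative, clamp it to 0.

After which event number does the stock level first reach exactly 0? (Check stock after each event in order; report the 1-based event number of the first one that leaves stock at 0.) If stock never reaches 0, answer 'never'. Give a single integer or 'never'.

Answer: 1

Derivation:
Processing events:
Start: stock = 7
  Event 1 (sale 13): sell min(13,7)=7. stock: 7 - 7 = 0. total_sold = 7
  Event 2 (sale 12): sell min(12,0)=0. stock: 0 - 0 = 0. total_sold = 7
  Event 3 (sale 10): sell min(10,0)=0. stock: 0 - 0 = 0. total_sold = 7
  Event 4 (sale 4): sell min(4,0)=0. stock: 0 - 0 = 0. total_sold = 7
  Event 5 (return 1): 0 + 1 = 1
  Event 6 (restock 14): 1 + 14 = 15
  Event 7 (restock 16): 15 + 16 = 31
  Event 8 (restock 35): 31 + 35 = 66
  Event 9 (sale 13): sell min(13,66)=13. stock: 66 - 13 = 53. total_sold = 20
Final: stock = 53, total_sold = 20

First zero at event 1.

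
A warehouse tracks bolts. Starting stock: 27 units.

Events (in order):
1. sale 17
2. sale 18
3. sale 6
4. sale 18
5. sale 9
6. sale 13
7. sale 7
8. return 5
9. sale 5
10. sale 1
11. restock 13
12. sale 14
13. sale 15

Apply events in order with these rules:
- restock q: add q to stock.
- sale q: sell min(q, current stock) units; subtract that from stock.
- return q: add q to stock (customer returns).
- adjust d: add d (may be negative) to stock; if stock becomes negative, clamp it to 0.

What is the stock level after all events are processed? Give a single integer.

Answer: 0

Derivation:
Processing events:
Start: stock = 27
  Event 1 (sale 17): sell min(17,27)=17. stock: 27 - 17 = 10. total_sold = 17
  Event 2 (sale 18): sell min(18,10)=10. stock: 10 - 10 = 0. total_sold = 27
  Event 3 (sale 6): sell min(6,0)=0. stock: 0 - 0 = 0. total_sold = 27
  Event 4 (sale 18): sell min(18,0)=0. stock: 0 - 0 = 0. total_sold = 27
  Event 5 (sale 9): sell min(9,0)=0. stock: 0 - 0 = 0. total_sold = 27
  Event 6 (sale 13): sell min(13,0)=0. stock: 0 - 0 = 0. total_sold = 27
  Event 7 (sale 7): sell min(7,0)=0. stock: 0 - 0 = 0. total_sold = 27
  Event 8 (return 5): 0 + 5 = 5
  Event 9 (sale 5): sell min(5,5)=5. stock: 5 - 5 = 0. total_sold = 32
  Event 10 (sale 1): sell min(1,0)=0. stock: 0 - 0 = 0. total_sold = 32
  Event 11 (restock 13): 0 + 13 = 13
  Event 12 (sale 14): sell min(14,13)=13. stock: 13 - 13 = 0. total_sold = 45
  Event 13 (sale 15): sell min(15,0)=0. stock: 0 - 0 = 0. total_sold = 45
Final: stock = 0, total_sold = 45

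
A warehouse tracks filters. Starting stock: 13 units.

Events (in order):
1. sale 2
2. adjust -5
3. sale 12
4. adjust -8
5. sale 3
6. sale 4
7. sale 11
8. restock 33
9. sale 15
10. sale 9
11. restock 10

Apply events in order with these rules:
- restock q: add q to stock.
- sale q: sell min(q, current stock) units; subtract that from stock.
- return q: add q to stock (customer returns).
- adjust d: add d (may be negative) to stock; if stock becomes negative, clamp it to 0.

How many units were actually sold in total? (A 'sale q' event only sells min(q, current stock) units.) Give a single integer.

Processing events:
Start: stock = 13
  Event 1 (sale 2): sell min(2,13)=2. stock: 13 - 2 = 11. total_sold = 2
  Event 2 (adjust -5): 11 + -5 = 6
  Event 3 (sale 12): sell min(12,6)=6. stock: 6 - 6 = 0. total_sold = 8
  Event 4 (adjust -8): 0 + -8 = 0 (clamped to 0)
  Event 5 (sale 3): sell min(3,0)=0. stock: 0 - 0 = 0. total_sold = 8
  Event 6 (sale 4): sell min(4,0)=0. stock: 0 - 0 = 0. total_sold = 8
  Event 7 (sale 11): sell min(11,0)=0. stock: 0 - 0 = 0. total_sold = 8
  Event 8 (restock 33): 0 + 33 = 33
  Event 9 (sale 15): sell min(15,33)=15. stock: 33 - 15 = 18. total_sold = 23
  Event 10 (sale 9): sell min(9,18)=9. stock: 18 - 9 = 9. total_sold = 32
  Event 11 (restock 10): 9 + 10 = 19
Final: stock = 19, total_sold = 32

Answer: 32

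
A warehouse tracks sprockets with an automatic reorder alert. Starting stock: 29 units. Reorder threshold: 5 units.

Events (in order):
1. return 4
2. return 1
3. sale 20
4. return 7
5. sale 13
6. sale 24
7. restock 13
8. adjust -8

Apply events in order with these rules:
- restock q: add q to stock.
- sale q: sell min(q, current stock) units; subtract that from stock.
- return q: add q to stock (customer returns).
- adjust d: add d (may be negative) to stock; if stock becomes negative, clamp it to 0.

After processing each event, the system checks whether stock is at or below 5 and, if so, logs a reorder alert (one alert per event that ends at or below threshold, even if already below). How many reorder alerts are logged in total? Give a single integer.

Answer: 2

Derivation:
Processing events:
Start: stock = 29
  Event 1 (return 4): 29 + 4 = 33
  Event 2 (return 1): 33 + 1 = 34
  Event 3 (sale 20): sell min(20,34)=20. stock: 34 - 20 = 14. total_sold = 20
  Event 4 (return 7): 14 + 7 = 21
  Event 5 (sale 13): sell min(13,21)=13. stock: 21 - 13 = 8. total_sold = 33
  Event 6 (sale 24): sell min(24,8)=8. stock: 8 - 8 = 0. total_sold = 41
  Event 7 (restock 13): 0 + 13 = 13
  Event 8 (adjust -8): 13 + -8 = 5
Final: stock = 5, total_sold = 41

Checking against threshold 5:
  After event 1: stock=33 > 5
  After event 2: stock=34 > 5
  After event 3: stock=14 > 5
  After event 4: stock=21 > 5
  After event 5: stock=8 > 5
  After event 6: stock=0 <= 5 -> ALERT
  After event 7: stock=13 > 5
  After event 8: stock=5 <= 5 -> ALERT
Alert events: [6, 8]. Count = 2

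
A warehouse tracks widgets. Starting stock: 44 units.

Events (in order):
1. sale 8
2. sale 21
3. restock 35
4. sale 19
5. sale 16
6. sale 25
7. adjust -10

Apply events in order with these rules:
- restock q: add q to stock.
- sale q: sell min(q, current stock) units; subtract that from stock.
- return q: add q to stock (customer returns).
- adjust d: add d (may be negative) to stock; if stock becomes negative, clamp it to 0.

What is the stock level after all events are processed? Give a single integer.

Processing events:
Start: stock = 44
  Event 1 (sale 8): sell min(8,44)=8. stock: 44 - 8 = 36. total_sold = 8
  Event 2 (sale 21): sell min(21,36)=21. stock: 36 - 21 = 15. total_sold = 29
  Event 3 (restock 35): 15 + 35 = 50
  Event 4 (sale 19): sell min(19,50)=19. stock: 50 - 19 = 31. total_sold = 48
  Event 5 (sale 16): sell min(16,31)=16. stock: 31 - 16 = 15. total_sold = 64
  Event 6 (sale 25): sell min(25,15)=15. stock: 15 - 15 = 0. total_sold = 79
  Event 7 (adjust -10): 0 + -10 = 0 (clamped to 0)
Final: stock = 0, total_sold = 79

Answer: 0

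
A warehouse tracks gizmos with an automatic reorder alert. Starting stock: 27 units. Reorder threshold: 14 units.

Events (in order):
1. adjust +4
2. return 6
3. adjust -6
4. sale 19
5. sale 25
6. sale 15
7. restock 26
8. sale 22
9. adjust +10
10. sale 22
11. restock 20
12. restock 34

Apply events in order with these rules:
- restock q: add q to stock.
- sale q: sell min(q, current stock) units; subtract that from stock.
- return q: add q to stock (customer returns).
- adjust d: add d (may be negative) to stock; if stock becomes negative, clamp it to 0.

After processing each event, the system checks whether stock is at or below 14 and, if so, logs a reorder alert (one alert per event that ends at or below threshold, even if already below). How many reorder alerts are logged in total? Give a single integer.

Answer: 6

Derivation:
Processing events:
Start: stock = 27
  Event 1 (adjust +4): 27 + 4 = 31
  Event 2 (return 6): 31 + 6 = 37
  Event 3 (adjust -6): 37 + -6 = 31
  Event 4 (sale 19): sell min(19,31)=19. stock: 31 - 19 = 12. total_sold = 19
  Event 5 (sale 25): sell min(25,12)=12. stock: 12 - 12 = 0. total_sold = 31
  Event 6 (sale 15): sell min(15,0)=0. stock: 0 - 0 = 0. total_sold = 31
  Event 7 (restock 26): 0 + 26 = 26
  Event 8 (sale 22): sell min(22,26)=22. stock: 26 - 22 = 4. total_sold = 53
  Event 9 (adjust +10): 4 + 10 = 14
  Event 10 (sale 22): sell min(22,14)=14. stock: 14 - 14 = 0. total_sold = 67
  Event 11 (restock 20): 0 + 20 = 20
  Event 12 (restock 34): 20 + 34 = 54
Final: stock = 54, total_sold = 67

Checking against threshold 14:
  After event 1: stock=31 > 14
  After event 2: stock=37 > 14
  After event 3: stock=31 > 14
  After event 4: stock=12 <= 14 -> ALERT
  After event 5: stock=0 <= 14 -> ALERT
  After event 6: stock=0 <= 14 -> ALERT
  After event 7: stock=26 > 14
  After event 8: stock=4 <= 14 -> ALERT
  After event 9: stock=14 <= 14 -> ALERT
  After event 10: stock=0 <= 14 -> ALERT
  After event 11: stock=20 > 14
  After event 12: stock=54 > 14
Alert events: [4, 5, 6, 8, 9, 10]. Count = 6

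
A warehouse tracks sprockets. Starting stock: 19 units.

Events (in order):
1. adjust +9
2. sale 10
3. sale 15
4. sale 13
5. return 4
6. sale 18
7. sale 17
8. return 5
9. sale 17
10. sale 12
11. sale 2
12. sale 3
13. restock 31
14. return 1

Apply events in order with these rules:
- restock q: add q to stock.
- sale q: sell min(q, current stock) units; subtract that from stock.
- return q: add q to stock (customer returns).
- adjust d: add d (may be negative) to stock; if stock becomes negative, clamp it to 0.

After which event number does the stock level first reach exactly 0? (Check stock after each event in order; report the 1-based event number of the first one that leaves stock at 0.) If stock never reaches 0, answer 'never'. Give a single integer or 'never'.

Processing events:
Start: stock = 19
  Event 1 (adjust +9): 19 + 9 = 28
  Event 2 (sale 10): sell min(10,28)=10. stock: 28 - 10 = 18. total_sold = 10
  Event 3 (sale 15): sell min(15,18)=15. stock: 18 - 15 = 3. total_sold = 25
  Event 4 (sale 13): sell min(13,3)=3. stock: 3 - 3 = 0. total_sold = 28
  Event 5 (return 4): 0 + 4 = 4
  Event 6 (sale 18): sell min(18,4)=4. stock: 4 - 4 = 0. total_sold = 32
  Event 7 (sale 17): sell min(17,0)=0. stock: 0 - 0 = 0. total_sold = 32
  Event 8 (return 5): 0 + 5 = 5
  Event 9 (sale 17): sell min(17,5)=5. stock: 5 - 5 = 0. total_sold = 37
  Event 10 (sale 12): sell min(12,0)=0. stock: 0 - 0 = 0. total_sold = 37
  Event 11 (sale 2): sell min(2,0)=0. stock: 0 - 0 = 0. total_sold = 37
  Event 12 (sale 3): sell min(3,0)=0. stock: 0 - 0 = 0. total_sold = 37
  Event 13 (restock 31): 0 + 31 = 31
  Event 14 (return 1): 31 + 1 = 32
Final: stock = 32, total_sold = 37

First zero at event 4.

Answer: 4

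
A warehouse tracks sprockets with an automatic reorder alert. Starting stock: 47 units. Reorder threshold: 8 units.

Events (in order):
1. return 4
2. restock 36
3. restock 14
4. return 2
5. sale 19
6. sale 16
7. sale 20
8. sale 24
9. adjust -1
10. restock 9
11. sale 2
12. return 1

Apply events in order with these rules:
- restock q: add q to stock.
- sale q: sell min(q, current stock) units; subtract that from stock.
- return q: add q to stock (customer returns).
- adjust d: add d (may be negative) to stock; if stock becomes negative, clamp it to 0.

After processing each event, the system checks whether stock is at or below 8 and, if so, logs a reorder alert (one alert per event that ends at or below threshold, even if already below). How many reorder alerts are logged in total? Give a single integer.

Answer: 0

Derivation:
Processing events:
Start: stock = 47
  Event 1 (return 4): 47 + 4 = 51
  Event 2 (restock 36): 51 + 36 = 87
  Event 3 (restock 14): 87 + 14 = 101
  Event 4 (return 2): 101 + 2 = 103
  Event 5 (sale 19): sell min(19,103)=19. stock: 103 - 19 = 84. total_sold = 19
  Event 6 (sale 16): sell min(16,84)=16. stock: 84 - 16 = 68. total_sold = 35
  Event 7 (sale 20): sell min(20,68)=20. stock: 68 - 20 = 48. total_sold = 55
  Event 8 (sale 24): sell min(24,48)=24. stock: 48 - 24 = 24. total_sold = 79
  Event 9 (adjust -1): 24 + -1 = 23
  Event 10 (restock 9): 23 + 9 = 32
  Event 11 (sale 2): sell min(2,32)=2. stock: 32 - 2 = 30. total_sold = 81
  Event 12 (return 1): 30 + 1 = 31
Final: stock = 31, total_sold = 81

Checking against threshold 8:
  After event 1: stock=51 > 8
  After event 2: stock=87 > 8
  After event 3: stock=101 > 8
  After event 4: stock=103 > 8
  After event 5: stock=84 > 8
  After event 6: stock=68 > 8
  After event 7: stock=48 > 8
  After event 8: stock=24 > 8
  After event 9: stock=23 > 8
  After event 10: stock=32 > 8
  After event 11: stock=30 > 8
  After event 12: stock=31 > 8
Alert events: []. Count = 0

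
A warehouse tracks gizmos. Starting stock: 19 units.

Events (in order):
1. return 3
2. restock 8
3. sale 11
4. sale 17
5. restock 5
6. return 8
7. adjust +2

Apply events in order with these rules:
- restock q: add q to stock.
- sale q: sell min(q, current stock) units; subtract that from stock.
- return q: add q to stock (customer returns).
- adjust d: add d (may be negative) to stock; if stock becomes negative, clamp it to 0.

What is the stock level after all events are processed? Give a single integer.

Processing events:
Start: stock = 19
  Event 1 (return 3): 19 + 3 = 22
  Event 2 (restock 8): 22 + 8 = 30
  Event 3 (sale 11): sell min(11,30)=11. stock: 30 - 11 = 19. total_sold = 11
  Event 4 (sale 17): sell min(17,19)=17. stock: 19 - 17 = 2. total_sold = 28
  Event 5 (restock 5): 2 + 5 = 7
  Event 6 (return 8): 7 + 8 = 15
  Event 7 (adjust +2): 15 + 2 = 17
Final: stock = 17, total_sold = 28

Answer: 17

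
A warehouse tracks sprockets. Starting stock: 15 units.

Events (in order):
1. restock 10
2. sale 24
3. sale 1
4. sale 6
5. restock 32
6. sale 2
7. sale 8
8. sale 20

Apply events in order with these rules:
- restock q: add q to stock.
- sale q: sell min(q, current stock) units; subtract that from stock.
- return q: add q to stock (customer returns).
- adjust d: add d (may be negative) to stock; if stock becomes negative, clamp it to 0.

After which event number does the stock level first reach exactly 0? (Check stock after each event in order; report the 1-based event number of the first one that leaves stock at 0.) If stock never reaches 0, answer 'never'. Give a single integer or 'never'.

Answer: 3

Derivation:
Processing events:
Start: stock = 15
  Event 1 (restock 10): 15 + 10 = 25
  Event 2 (sale 24): sell min(24,25)=24. stock: 25 - 24 = 1. total_sold = 24
  Event 3 (sale 1): sell min(1,1)=1. stock: 1 - 1 = 0. total_sold = 25
  Event 4 (sale 6): sell min(6,0)=0. stock: 0 - 0 = 0. total_sold = 25
  Event 5 (restock 32): 0 + 32 = 32
  Event 6 (sale 2): sell min(2,32)=2. stock: 32 - 2 = 30. total_sold = 27
  Event 7 (sale 8): sell min(8,30)=8. stock: 30 - 8 = 22. total_sold = 35
  Event 8 (sale 20): sell min(20,22)=20. stock: 22 - 20 = 2. total_sold = 55
Final: stock = 2, total_sold = 55

First zero at event 3.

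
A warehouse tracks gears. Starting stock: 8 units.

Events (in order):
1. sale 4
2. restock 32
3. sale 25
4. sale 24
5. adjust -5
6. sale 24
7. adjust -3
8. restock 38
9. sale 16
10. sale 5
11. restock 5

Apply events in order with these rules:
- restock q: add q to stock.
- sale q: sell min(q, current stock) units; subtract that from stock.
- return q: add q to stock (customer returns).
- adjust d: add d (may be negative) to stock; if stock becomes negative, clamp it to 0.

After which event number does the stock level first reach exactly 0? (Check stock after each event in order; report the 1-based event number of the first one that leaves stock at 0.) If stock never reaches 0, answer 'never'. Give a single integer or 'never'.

Processing events:
Start: stock = 8
  Event 1 (sale 4): sell min(4,8)=4. stock: 8 - 4 = 4. total_sold = 4
  Event 2 (restock 32): 4 + 32 = 36
  Event 3 (sale 25): sell min(25,36)=25. stock: 36 - 25 = 11. total_sold = 29
  Event 4 (sale 24): sell min(24,11)=11. stock: 11 - 11 = 0. total_sold = 40
  Event 5 (adjust -5): 0 + -5 = 0 (clamped to 0)
  Event 6 (sale 24): sell min(24,0)=0. stock: 0 - 0 = 0. total_sold = 40
  Event 7 (adjust -3): 0 + -3 = 0 (clamped to 0)
  Event 8 (restock 38): 0 + 38 = 38
  Event 9 (sale 16): sell min(16,38)=16. stock: 38 - 16 = 22. total_sold = 56
  Event 10 (sale 5): sell min(5,22)=5. stock: 22 - 5 = 17. total_sold = 61
  Event 11 (restock 5): 17 + 5 = 22
Final: stock = 22, total_sold = 61

First zero at event 4.

Answer: 4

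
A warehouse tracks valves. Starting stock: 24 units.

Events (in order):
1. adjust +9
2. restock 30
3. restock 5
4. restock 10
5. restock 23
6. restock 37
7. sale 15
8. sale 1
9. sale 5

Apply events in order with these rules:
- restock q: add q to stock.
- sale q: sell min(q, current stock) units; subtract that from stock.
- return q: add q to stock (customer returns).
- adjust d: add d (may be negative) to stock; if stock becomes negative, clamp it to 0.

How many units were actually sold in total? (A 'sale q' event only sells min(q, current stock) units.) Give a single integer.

Processing events:
Start: stock = 24
  Event 1 (adjust +9): 24 + 9 = 33
  Event 2 (restock 30): 33 + 30 = 63
  Event 3 (restock 5): 63 + 5 = 68
  Event 4 (restock 10): 68 + 10 = 78
  Event 5 (restock 23): 78 + 23 = 101
  Event 6 (restock 37): 101 + 37 = 138
  Event 7 (sale 15): sell min(15,138)=15. stock: 138 - 15 = 123. total_sold = 15
  Event 8 (sale 1): sell min(1,123)=1. stock: 123 - 1 = 122. total_sold = 16
  Event 9 (sale 5): sell min(5,122)=5. stock: 122 - 5 = 117. total_sold = 21
Final: stock = 117, total_sold = 21

Answer: 21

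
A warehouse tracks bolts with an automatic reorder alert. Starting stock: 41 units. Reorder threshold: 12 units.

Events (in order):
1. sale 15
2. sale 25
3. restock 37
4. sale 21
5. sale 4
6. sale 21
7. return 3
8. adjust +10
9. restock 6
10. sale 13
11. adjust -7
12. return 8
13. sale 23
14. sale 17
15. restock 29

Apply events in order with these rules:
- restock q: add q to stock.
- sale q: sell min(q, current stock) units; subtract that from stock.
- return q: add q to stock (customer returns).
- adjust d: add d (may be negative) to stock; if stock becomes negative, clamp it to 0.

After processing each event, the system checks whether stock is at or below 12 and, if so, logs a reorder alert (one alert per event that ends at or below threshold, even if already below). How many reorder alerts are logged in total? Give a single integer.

Answer: 8

Derivation:
Processing events:
Start: stock = 41
  Event 1 (sale 15): sell min(15,41)=15. stock: 41 - 15 = 26. total_sold = 15
  Event 2 (sale 25): sell min(25,26)=25. stock: 26 - 25 = 1. total_sold = 40
  Event 3 (restock 37): 1 + 37 = 38
  Event 4 (sale 21): sell min(21,38)=21. stock: 38 - 21 = 17. total_sold = 61
  Event 5 (sale 4): sell min(4,17)=4. stock: 17 - 4 = 13. total_sold = 65
  Event 6 (sale 21): sell min(21,13)=13. stock: 13 - 13 = 0. total_sold = 78
  Event 7 (return 3): 0 + 3 = 3
  Event 8 (adjust +10): 3 + 10 = 13
  Event 9 (restock 6): 13 + 6 = 19
  Event 10 (sale 13): sell min(13,19)=13. stock: 19 - 13 = 6. total_sold = 91
  Event 11 (adjust -7): 6 + -7 = 0 (clamped to 0)
  Event 12 (return 8): 0 + 8 = 8
  Event 13 (sale 23): sell min(23,8)=8. stock: 8 - 8 = 0. total_sold = 99
  Event 14 (sale 17): sell min(17,0)=0. stock: 0 - 0 = 0. total_sold = 99
  Event 15 (restock 29): 0 + 29 = 29
Final: stock = 29, total_sold = 99

Checking against threshold 12:
  After event 1: stock=26 > 12
  After event 2: stock=1 <= 12 -> ALERT
  After event 3: stock=38 > 12
  After event 4: stock=17 > 12
  After event 5: stock=13 > 12
  After event 6: stock=0 <= 12 -> ALERT
  After event 7: stock=3 <= 12 -> ALERT
  After event 8: stock=13 > 12
  After event 9: stock=19 > 12
  After event 10: stock=6 <= 12 -> ALERT
  After event 11: stock=0 <= 12 -> ALERT
  After event 12: stock=8 <= 12 -> ALERT
  After event 13: stock=0 <= 12 -> ALERT
  After event 14: stock=0 <= 12 -> ALERT
  After event 15: stock=29 > 12
Alert events: [2, 6, 7, 10, 11, 12, 13, 14]. Count = 8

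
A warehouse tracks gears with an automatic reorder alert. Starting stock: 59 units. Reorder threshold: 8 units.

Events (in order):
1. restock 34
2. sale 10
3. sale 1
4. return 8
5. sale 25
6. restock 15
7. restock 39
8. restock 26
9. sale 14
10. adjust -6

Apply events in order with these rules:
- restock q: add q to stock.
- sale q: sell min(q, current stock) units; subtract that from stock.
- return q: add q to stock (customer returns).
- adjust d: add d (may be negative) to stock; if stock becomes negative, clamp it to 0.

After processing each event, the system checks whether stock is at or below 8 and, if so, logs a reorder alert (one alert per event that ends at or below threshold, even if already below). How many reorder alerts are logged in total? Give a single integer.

Processing events:
Start: stock = 59
  Event 1 (restock 34): 59 + 34 = 93
  Event 2 (sale 10): sell min(10,93)=10. stock: 93 - 10 = 83. total_sold = 10
  Event 3 (sale 1): sell min(1,83)=1. stock: 83 - 1 = 82. total_sold = 11
  Event 4 (return 8): 82 + 8 = 90
  Event 5 (sale 25): sell min(25,90)=25. stock: 90 - 25 = 65. total_sold = 36
  Event 6 (restock 15): 65 + 15 = 80
  Event 7 (restock 39): 80 + 39 = 119
  Event 8 (restock 26): 119 + 26 = 145
  Event 9 (sale 14): sell min(14,145)=14. stock: 145 - 14 = 131. total_sold = 50
  Event 10 (adjust -6): 131 + -6 = 125
Final: stock = 125, total_sold = 50

Checking against threshold 8:
  After event 1: stock=93 > 8
  After event 2: stock=83 > 8
  After event 3: stock=82 > 8
  After event 4: stock=90 > 8
  After event 5: stock=65 > 8
  After event 6: stock=80 > 8
  After event 7: stock=119 > 8
  After event 8: stock=145 > 8
  After event 9: stock=131 > 8
  After event 10: stock=125 > 8
Alert events: []. Count = 0

Answer: 0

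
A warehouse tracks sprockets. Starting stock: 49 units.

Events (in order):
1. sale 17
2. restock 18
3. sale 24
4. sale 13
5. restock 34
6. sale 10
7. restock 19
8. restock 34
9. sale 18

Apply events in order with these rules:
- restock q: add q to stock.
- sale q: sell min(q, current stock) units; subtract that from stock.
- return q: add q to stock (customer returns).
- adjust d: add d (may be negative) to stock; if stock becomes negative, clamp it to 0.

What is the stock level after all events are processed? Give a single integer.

Answer: 72

Derivation:
Processing events:
Start: stock = 49
  Event 1 (sale 17): sell min(17,49)=17. stock: 49 - 17 = 32. total_sold = 17
  Event 2 (restock 18): 32 + 18 = 50
  Event 3 (sale 24): sell min(24,50)=24. stock: 50 - 24 = 26. total_sold = 41
  Event 4 (sale 13): sell min(13,26)=13. stock: 26 - 13 = 13. total_sold = 54
  Event 5 (restock 34): 13 + 34 = 47
  Event 6 (sale 10): sell min(10,47)=10. stock: 47 - 10 = 37. total_sold = 64
  Event 7 (restock 19): 37 + 19 = 56
  Event 8 (restock 34): 56 + 34 = 90
  Event 9 (sale 18): sell min(18,90)=18. stock: 90 - 18 = 72. total_sold = 82
Final: stock = 72, total_sold = 82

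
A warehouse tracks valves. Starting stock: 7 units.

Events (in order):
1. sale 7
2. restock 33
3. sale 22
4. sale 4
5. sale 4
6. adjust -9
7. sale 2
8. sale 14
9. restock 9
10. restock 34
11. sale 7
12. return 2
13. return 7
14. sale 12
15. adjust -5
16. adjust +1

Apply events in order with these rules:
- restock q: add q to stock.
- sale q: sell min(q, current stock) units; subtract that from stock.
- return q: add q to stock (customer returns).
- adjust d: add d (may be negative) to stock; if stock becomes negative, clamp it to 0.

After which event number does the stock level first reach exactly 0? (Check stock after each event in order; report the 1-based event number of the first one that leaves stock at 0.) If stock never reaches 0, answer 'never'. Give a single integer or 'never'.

Answer: 1

Derivation:
Processing events:
Start: stock = 7
  Event 1 (sale 7): sell min(7,7)=7. stock: 7 - 7 = 0. total_sold = 7
  Event 2 (restock 33): 0 + 33 = 33
  Event 3 (sale 22): sell min(22,33)=22. stock: 33 - 22 = 11. total_sold = 29
  Event 4 (sale 4): sell min(4,11)=4. stock: 11 - 4 = 7. total_sold = 33
  Event 5 (sale 4): sell min(4,7)=4. stock: 7 - 4 = 3. total_sold = 37
  Event 6 (adjust -9): 3 + -9 = 0 (clamped to 0)
  Event 7 (sale 2): sell min(2,0)=0. stock: 0 - 0 = 0. total_sold = 37
  Event 8 (sale 14): sell min(14,0)=0. stock: 0 - 0 = 0. total_sold = 37
  Event 9 (restock 9): 0 + 9 = 9
  Event 10 (restock 34): 9 + 34 = 43
  Event 11 (sale 7): sell min(7,43)=7. stock: 43 - 7 = 36. total_sold = 44
  Event 12 (return 2): 36 + 2 = 38
  Event 13 (return 7): 38 + 7 = 45
  Event 14 (sale 12): sell min(12,45)=12. stock: 45 - 12 = 33. total_sold = 56
  Event 15 (adjust -5): 33 + -5 = 28
  Event 16 (adjust +1): 28 + 1 = 29
Final: stock = 29, total_sold = 56

First zero at event 1.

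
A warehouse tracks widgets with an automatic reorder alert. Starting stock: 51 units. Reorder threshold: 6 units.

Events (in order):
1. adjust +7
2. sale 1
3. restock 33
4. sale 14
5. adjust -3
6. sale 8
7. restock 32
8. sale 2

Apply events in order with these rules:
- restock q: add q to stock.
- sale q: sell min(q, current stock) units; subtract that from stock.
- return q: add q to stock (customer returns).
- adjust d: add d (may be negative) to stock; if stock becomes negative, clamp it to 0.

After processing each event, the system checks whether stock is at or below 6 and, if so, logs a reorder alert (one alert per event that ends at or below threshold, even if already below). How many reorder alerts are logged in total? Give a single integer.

Answer: 0

Derivation:
Processing events:
Start: stock = 51
  Event 1 (adjust +7): 51 + 7 = 58
  Event 2 (sale 1): sell min(1,58)=1. stock: 58 - 1 = 57. total_sold = 1
  Event 3 (restock 33): 57 + 33 = 90
  Event 4 (sale 14): sell min(14,90)=14. stock: 90 - 14 = 76. total_sold = 15
  Event 5 (adjust -3): 76 + -3 = 73
  Event 6 (sale 8): sell min(8,73)=8. stock: 73 - 8 = 65. total_sold = 23
  Event 7 (restock 32): 65 + 32 = 97
  Event 8 (sale 2): sell min(2,97)=2. stock: 97 - 2 = 95. total_sold = 25
Final: stock = 95, total_sold = 25

Checking against threshold 6:
  After event 1: stock=58 > 6
  After event 2: stock=57 > 6
  After event 3: stock=90 > 6
  After event 4: stock=76 > 6
  After event 5: stock=73 > 6
  After event 6: stock=65 > 6
  After event 7: stock=97 > 6
  After event 8: stock=95 > 6
Alert events: []. Count = 0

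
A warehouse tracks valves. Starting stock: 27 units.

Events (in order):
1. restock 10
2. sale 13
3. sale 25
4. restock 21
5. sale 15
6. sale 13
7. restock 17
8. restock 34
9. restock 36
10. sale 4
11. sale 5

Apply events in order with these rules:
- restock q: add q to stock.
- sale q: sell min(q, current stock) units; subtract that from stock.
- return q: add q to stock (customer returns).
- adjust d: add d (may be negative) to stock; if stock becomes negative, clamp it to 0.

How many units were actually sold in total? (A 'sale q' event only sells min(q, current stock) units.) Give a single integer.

Answer: 67

Derivation:
Processing events:
Start: stock = 27
  Event 1 (restock 10): 27 + 10 = 37
  Event 2 (sale 13): sell min(13,37)=13. stock: 37 - 13 = 24. total_sold = 13
  Event 3 (sale 25): sell min(25,24)=24. stock: 24 - 24 = 0. total_sold = 37
  Event 4 (restock 21): 0 + 21 = 21
  Event 5 (sale 15): sell min(15,21)=15. stock: 21 - 15 = 6. total_sold = 52
  Event 6 (sale 13): sell min(13,6)=6. stock: 6 - 6 = 0. total_sold = 58
  Event 7 (restock 17): 0 + 17 = 17
  Event 8 (restock 34): 17 + 34 = 51
  Event 9 (restock 36): 51 + 36 = 87
  Event 10 (sale 4): sell min(4,87)=4. stock: 87 - 4 = 83. total_sold = 62
  Event 11 (sale 5): sell min(5,83)=5. stock: 83 - 5 = 78. total_sold = 67
Final: stock = 78, total_sold = 67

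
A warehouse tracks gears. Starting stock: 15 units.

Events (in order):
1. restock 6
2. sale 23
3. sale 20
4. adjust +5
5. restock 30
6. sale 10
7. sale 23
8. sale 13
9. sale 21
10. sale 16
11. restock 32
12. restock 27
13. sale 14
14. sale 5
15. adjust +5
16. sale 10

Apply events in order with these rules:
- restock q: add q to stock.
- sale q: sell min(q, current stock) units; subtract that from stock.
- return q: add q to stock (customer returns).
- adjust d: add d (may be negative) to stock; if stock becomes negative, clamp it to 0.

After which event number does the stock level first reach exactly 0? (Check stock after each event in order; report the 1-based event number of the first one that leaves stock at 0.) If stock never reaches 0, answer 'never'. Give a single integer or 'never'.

Answer: 2

Derivation:
Processing events:
Start: stock = 15
  Event 1 (restock 6): 15 + 6 = 21
  Event 2 (sale 23): sell min(23,21)=21. stock: 21 - 21 = 0. total_sold = 21
  Event 3 (sale 20): sell min(20,0)=0. stock: 0 - 0 = 0. total_sold = 21
  Event 4 (adjust +5): 0 + 5 = 5
  Event 5 (restock 30): 5 + 30 = 35
  Event 6 (sale 10): sell min(10,35)=10. stock: 35 - 10 = 25. total_sold = 31
  Event 7 (sale 23): sell min(23,25)=23. stock: 25 - 23 = 2. total_sold = 54
  Event 8 (sale 13): sell min(13,2)=2. stock: 2 - 2 = 0. total_sold = 56
  Event 9 (sale 21): sell min(21,0)=0. stock: 0 - 0 = 0. total_sold = 56
  Event 10 (sale 16): sell min(16,0)=0. stock: 0 - 0 = 0. total_sold = 56
  Event 11 (restock 32): 0 + 32 = 32
  Event 12 (restock 27): 32 + 27 = 59
  Event 13 (sale 14): sell min(14,59)=14. stock: 59 - 14 = 45. total_sold = 70
  Event 14 (sale 5): sell min(5,45)=5. stock: 45 - 5 = 40. total_sold = 75
  Event 15 (adjust +5): 40 + 5 = 45
  Event 16 (sale 10): sell min(10,45)=10. stock: 45 - 10 = 35. total_sold = 85
Final: stock = 35, total_sold = 85

First zero at event 2.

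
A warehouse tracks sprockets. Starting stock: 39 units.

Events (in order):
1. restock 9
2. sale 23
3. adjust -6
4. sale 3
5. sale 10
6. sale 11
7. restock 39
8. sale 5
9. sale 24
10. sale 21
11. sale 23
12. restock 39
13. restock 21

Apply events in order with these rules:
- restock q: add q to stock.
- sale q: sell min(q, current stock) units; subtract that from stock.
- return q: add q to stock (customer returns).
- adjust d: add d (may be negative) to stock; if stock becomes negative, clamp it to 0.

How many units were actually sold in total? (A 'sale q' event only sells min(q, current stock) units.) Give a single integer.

Processing events:
Start: stock = 39
  Event 1 (restock 9): 39 + 9 = 48
  Event 2 (sale 23): sell min(23,48)=23. stock: 48 - 23 = 25. total_sold = 23
  Event 3 (adjust -6): 25 + -6 = 19
  Event 4 (sale 3): sell min(3,19)=3. stock: 19 - 3 = 16. total_sold = 26
  Event 5 (sale 10): sell min(10,16)=10. stock: 16 - 10 = 6. total_sold = 36
  Event 6 (sale 11): sell min(11,6)=6. stock: 6 - 6 = 0. total_sold = 42
  Event 7 (restock 39): 0 + 39 = 39
  Event 8 (sale 5): sell min(5,39)=5. stock: 39 - 5 = 34. total_sold = 47
  Event 9 (sale 24): sell min(24,34)=24. stock: 34 - 24 = 10. total_sold = 71
  Event 10 (sale 21): sell min(21,10)=10. stock: 10 - 10 = 0. total_sold = 81
  Event 11 (sale 23): sell min(23,0)=0. stock: 0 - 0 = 0. total_sold = 81
  Event 12 (restock 39): 0 + 39 = 39
  Event 13 (restock 21): 39 + 21 = 60
Final: stock = 60, total_sold = 81

Answer: 81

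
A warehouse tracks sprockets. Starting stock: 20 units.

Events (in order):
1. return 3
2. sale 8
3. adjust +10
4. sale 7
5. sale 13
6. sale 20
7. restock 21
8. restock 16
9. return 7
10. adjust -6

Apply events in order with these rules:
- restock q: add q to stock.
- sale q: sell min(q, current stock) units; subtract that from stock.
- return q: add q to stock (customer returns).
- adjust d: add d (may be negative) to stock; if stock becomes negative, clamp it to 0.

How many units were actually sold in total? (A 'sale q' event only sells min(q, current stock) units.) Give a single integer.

Processing events:
Start: stock = 20
  Event 1 (return 3): 20 + 3 = 23
  Event 2 (sale 8): sell min(8,23)=8. stock: 23 - 8 = 15. total_sold = 8
  Event 3 (adjust +10): 15 + 10 = 25
  Event 4 (sale 7): sell min(7,25)=7. stock: 25 - 7 = 18. total_sold = 15
  Event 5 (sale 13): sell min(13,18)=13. stock: 18 - 13 = 5. total_sold = 28
  Event 6 (sale 20): sell min(20,5)=5. stock: 5 - 5 = 0. total_sold = 33
  Event 7 (restock 21): 0 + 21 = 21
  Event 8 (restock 16): 21 + 16 = 37
  Event 9 (return 7): 37 + 7 = 44
  Event 10 (adjust -6): 44 + -6 = 38
Final: stock = 38, total_sold = 33

Answer: 33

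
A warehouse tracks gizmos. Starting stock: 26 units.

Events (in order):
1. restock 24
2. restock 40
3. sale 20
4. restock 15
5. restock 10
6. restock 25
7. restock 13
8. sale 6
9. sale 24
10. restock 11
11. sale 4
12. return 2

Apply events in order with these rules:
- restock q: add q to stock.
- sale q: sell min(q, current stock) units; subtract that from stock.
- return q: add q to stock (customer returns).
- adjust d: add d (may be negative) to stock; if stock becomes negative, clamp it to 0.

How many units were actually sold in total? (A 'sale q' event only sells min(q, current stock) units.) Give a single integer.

Processing events:
Start: stock = 26
  Event 1 (restock 24): 26 + 24 = 50
  Event 2 (restock 40): 50 + 40 = 90
  Event 3 (sale 20): sell min(20,90)=20. stock: 90 - 20 = 70. total_sold = 20
  Event 4 (restock 15): 70 + 15 = 85
  Event 5 (restock 10): 85 + 10 = 95
  Event 6 (restock 25): 95 + 25 = 120
  Event 7 (restock 13): 120 + 13 = 133
  Event 8 (sale 6): sell min(6,133)=6. stock: 133 - 6 = 127. total_sold = 26
  Event 9 (sale 24): sell min(24,127)=24. stock: 127 - 24 = 103. total_sold = 50
  Event 10 (restock 11): 103 + 11 = 114
  Event 11 (sale 4): sell min(4,114)=4. stock: 114 - 4 = 110. total_sold = 54
  Event 12 (return 2): 110 + 2 = 112
Final: stock = 112, total_sold = 54

Answer: 54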